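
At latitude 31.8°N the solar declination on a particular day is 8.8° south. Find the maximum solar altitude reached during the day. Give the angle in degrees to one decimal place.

At local solar noon the hour angle is zero, so the elevation is 90° − |φ − δ| = 90° − |31.8° − (-8.8°)| = 90° − 40.6° = 49.4°.

49.4°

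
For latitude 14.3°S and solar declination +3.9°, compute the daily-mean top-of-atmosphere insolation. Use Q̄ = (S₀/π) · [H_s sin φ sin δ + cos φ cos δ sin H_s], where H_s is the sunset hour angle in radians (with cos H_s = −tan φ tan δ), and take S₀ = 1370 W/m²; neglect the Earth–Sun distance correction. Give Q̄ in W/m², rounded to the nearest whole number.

410 W/m²

The sunset hour angle satisfies cos H_s = −tan φ tan δ = 0.0174, giving H_s = 89.00°. In radians, H_s = 1.5533.
H_s sin φ sin δ = 1.5533 × -0.2470 × 0.0680 = -0.0261.
cos φ cos δ sin H_s = 0.9690 × 0.9977 × 0.9998 = 0.9666.
Q̄ = (1370/π) × (-0.0261 + 0.9666) = 436.08 × 0.9405 = 410.13 W/m².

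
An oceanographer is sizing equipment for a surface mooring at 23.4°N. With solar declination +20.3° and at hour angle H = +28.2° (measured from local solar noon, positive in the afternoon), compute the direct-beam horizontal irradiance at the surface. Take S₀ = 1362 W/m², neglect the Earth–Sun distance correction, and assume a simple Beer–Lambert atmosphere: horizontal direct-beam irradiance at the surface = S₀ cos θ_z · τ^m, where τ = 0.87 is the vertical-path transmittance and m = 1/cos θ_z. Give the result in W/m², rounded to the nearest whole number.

cos θ_z = sin φ sin δ + cos φ cos δ cos H = (0.3971)(0.3469) + (0.9178)(0.9379)(0.8813) = 0.8964.
Air mass m = 1/cos θ_z = 1/0.8964 = 1.116; τ^m = 0.87^1.116 = 0.8561.
Surface direct beam = 1362 × 0.8964 × 0.8561 = 1045.21 W/m².

1045 W/m²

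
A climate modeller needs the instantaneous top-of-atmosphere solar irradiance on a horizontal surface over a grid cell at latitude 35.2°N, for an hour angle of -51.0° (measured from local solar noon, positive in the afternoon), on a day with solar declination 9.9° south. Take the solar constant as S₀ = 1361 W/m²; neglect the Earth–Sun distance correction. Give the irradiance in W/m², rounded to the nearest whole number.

555 W/m²

cos θ_z = sin φ sin δ + cos φ cos δ cos H = (0.5764)(-0.1719) + (0.8171)(0.9851)(0.6293) = 0.4075.
Top-of-atmosphere irradiance = S₀ cos θ_z = 1361 × 0.4075 = 554.61 W/m².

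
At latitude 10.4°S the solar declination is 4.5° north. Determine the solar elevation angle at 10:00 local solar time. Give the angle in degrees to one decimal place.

Hour angle H = 15° × (10 − 12) = -30.00°.
cos θ_z = sin(-10.4°) sin(4.5°) + cos(-10.4°) cos(4.5°) cos(-30.00°) = -0.0142 + 0.8492 = 0.8350.
θ_z = arccos(0.8350) = 33.38°, so the elevation is 90° − 33.38° = 56.62°.

56.6°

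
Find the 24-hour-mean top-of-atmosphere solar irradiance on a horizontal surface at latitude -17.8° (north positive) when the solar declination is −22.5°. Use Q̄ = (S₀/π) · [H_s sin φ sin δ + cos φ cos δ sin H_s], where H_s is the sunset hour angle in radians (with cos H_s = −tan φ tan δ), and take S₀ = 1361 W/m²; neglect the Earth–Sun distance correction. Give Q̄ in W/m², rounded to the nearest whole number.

−tan φ tan δ = −(-0.3211)(-0.4142) = -0.1330; H_s = arccos(-0.1330) = 97.64°. In radians, H_s = 1.7041.
H_s sin φ sin δ = 1.7041 × -0.3057 × -0.3827 = 0.1994.
cos φ cos δ sin H_s = 0.9521 × 0.9239 × 0.9911 = 0.8718.
Q̄ = (1361/π) × (0.1994 + 0.8718) = 433.22 × 1.0712 = 464.07 W/m².

464 W/m²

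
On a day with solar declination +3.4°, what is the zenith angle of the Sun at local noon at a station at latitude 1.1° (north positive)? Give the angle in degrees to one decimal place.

2.3°

At local solar noon the hour angle is zero, so the zenith angle is |φ − δ| = |1.1° − (3.4°)| = 2.3°.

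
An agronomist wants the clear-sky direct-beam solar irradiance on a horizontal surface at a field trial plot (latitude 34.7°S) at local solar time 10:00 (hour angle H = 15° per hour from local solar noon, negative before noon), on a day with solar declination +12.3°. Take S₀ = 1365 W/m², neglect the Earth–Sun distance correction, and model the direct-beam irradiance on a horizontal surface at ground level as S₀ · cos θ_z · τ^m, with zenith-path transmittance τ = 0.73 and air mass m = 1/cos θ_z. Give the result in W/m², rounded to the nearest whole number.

Hour angle H = 15° × (10 − 12) = -30.00°.
cos θ_z = sin φ sin δ + cos φ cos δ cos H = (-0.5693)(0.2130) + (0.8221)(0.9770)(0.8660) = 0.5743.
Air mass m = 1/cos θ_z = 1/0.5743 = 1.741; τ^m = 0.73^1.741 = 0.5782.
Surface direct beam = 1365 × 0.5743 × 0.5782 = 453.26 W/m².

453 W/m²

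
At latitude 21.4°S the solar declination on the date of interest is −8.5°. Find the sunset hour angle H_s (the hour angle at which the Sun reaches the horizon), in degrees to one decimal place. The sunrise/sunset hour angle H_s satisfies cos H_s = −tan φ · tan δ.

93.4°

−tan φ tan δ = −(-0.3919)(-0.1495) = -0.0586; H_s = arccos(-0.0586) = 93.36°.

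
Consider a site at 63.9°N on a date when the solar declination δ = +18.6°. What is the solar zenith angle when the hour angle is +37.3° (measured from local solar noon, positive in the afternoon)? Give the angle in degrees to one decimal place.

cos θ_z = sin(63.9°) sin(18.6°) + cos(63.9°) cos(18.6°) cos(37.30°) = 0.2864 + 0.3317 = 0.6181.
θ_z = arccos(0.6181) = 51.82°.

51.8°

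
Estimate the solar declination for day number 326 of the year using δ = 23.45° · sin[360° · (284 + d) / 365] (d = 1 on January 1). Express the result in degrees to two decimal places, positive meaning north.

-20.64°

360 × (284 + 326) / 365 = 601.644°; sin(601.644°) = -0.8800.
δ = 23.45 × -0.8800 = -20.636° ≈ -20.64°.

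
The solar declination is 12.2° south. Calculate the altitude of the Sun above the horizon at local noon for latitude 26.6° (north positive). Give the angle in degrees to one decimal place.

51.2°

At local solar noon the hour angle is zero, so the elevation is 90° − |φ − δ| = 90° − |26.6° − (-12.2°)| = 90° − 38.8° = 51.2°.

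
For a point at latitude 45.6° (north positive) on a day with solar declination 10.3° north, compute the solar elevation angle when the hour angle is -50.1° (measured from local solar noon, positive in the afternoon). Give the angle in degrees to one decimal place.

34.7°

cos θ_z = sin(45.6°) sin(10.3°) + cos(45.6°) cos(10.3°) cos(-50.10°) = 0.1277 + 0.4416 = 0.5693.
θ_z = arccos(0.5693) = 55.30°, so the elevation is 90° − 55.30° = 34.70°.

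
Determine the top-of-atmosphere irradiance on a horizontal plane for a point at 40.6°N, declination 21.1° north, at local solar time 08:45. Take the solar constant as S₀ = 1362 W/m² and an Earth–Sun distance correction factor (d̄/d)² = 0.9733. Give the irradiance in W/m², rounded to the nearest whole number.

Hour angle H = 15° × (8.75 − 12) = -48.75°.
cos θ_z = sin(40.6°) sin(21.1°) + cos(40.6°) cos(21.1°) cos(-48.75°) = 0.2343 + 0.4671 = 0.7014.
Top-of-atmosphere irradiance = S₀ (d̄/d)² cos θ_z = 1362 × 0.9733 × 0.7014 = 929.80 W/m².

930 W/m²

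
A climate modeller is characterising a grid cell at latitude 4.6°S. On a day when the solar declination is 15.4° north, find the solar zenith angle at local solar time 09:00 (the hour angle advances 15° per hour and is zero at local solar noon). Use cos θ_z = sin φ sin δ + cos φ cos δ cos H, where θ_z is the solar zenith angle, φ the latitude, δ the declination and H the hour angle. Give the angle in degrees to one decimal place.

48.8°

Hour angle H = 15° × (9 − 12) = -45.00°.
cos θ_z = sin(-4.6°) sin(15.4°) + cos(-4.6°) cos(15.4°) cos(-45.00°) = -0.0213 + 0.6795 = 0.6582.
θ_z = arccos(0.6582) = 48.84°.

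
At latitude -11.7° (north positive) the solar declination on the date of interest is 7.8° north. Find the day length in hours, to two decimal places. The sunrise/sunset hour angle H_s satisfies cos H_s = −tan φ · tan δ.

11.78 hours

−tan φ tan δ = −(-0.2071)(0.1370) = 0.0284; H_s = arccos(0.0284) = 88.37°.
Day length = 2 H_s / 15° h⁻¹ = 176.74° / 15 = 11.783 h.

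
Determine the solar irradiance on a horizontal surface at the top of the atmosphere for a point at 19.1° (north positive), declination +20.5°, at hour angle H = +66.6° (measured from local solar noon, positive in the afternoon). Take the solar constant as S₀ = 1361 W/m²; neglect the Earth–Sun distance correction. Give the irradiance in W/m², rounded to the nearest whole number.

With φ = 19.1°, δ = 20.5°, H = 66.60°: sin φ sin δ = 0.1146, cos φ cos δ cos H = 0.3515, so cos θ_z = 0.4661.
Top-of-atmosphere irradiance = S₀ cos θ_z = 1361 × 0.4661 = 634.36 W/m².

634 W/m²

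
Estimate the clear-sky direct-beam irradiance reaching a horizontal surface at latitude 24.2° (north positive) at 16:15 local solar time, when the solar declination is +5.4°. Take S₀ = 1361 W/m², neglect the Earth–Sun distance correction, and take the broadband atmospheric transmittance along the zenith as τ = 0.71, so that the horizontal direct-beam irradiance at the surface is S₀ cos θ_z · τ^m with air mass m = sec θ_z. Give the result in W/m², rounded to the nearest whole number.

275 W/m²

Hour angle H = 15° × (16.25 − 12) = 63.75°.
cos θ_z = sin(24.2°) sin(5.4°) + cos(24.2°) cos(5.4°) cos(63.75°) = 0.0386 + 0.4016 = 0.4402.
Air mass m = 1/cos θ_z = 1/0.4402 = 2.272; τ^m = 0.71^2.272 = 0.4593.
Surface direct beam = 1361 × 0.4402 × 0.4593 = 275.17 W/m².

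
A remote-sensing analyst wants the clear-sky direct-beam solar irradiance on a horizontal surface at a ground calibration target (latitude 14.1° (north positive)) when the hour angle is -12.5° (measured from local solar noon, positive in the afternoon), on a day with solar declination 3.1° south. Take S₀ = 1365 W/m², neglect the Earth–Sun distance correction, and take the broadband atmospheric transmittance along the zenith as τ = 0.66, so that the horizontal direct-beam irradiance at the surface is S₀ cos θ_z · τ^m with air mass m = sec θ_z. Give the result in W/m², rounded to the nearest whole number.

815 W/m²

cos θ_z = sin(14.1°) sin(-3.1°) + cos(14.1°) cos(-3.1°) cos(-12.50°) = -0.0132 + 0.9455 = 0.9323.
Air mass m = 1/cos θ_z = 1/0.9323 = 1.073; τ^m = 0.66^1.073 = 0.6403.
Surface direct beam = 1365 × 0.9323 × 0.6403 = 814.84 W/m².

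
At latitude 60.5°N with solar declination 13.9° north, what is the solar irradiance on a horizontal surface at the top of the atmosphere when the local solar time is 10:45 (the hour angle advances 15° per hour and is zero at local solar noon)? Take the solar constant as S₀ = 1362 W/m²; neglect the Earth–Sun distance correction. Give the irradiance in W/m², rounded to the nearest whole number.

901 W/m²

Hour angle H = 15° × (10.75 − 12) = -18.75°.
cos θ_z = sin(60.5°) sin(13.9°) + cos(60.5°) cos(13.9°) cos(-18.75°) = 0.2091 + 0.4526 = 0.6617.
Top-of-atmosphere irradiance = S₀ cos θ_z = 1362 × 0.6617 = 901.24 W/m².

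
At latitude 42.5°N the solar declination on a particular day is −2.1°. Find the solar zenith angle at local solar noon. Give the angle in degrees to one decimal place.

44.6°

At local solar noon the hour angle is zero, so the zenith angle is |φ − δ| = |42.5° − (-2.1°)| = 44.6°.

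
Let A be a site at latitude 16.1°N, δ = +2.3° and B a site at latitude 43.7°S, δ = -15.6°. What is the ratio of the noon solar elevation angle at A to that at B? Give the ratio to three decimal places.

A: 90° − |16.1 − (2.3)| = 76.20°.
B: 90° − |-43.7 − (-15.6)| = 61.90°.
Ratio A/B = 76.2000 / 61.9000 = 1.2310.

1.231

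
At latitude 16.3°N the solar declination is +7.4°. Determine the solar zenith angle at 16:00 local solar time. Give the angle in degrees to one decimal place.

Hour angle H = 15° × (16 − 12) = 60.00°.
cos θ_z = sin φ sin δ + cos φ cos δ cos H = (0.2807)(0.1288) + (0.9598)(0.9917)(0.5000) = 0.5121.
θ_z = arccos(0.5121) = 59.20°.

59.2°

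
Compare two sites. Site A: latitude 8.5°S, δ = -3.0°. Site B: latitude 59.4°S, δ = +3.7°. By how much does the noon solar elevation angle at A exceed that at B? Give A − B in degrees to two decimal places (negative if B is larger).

+57.60°

A: 90° − |-8.5 − (-3.0)| = 84.50°.
B: 90° − |-59.4 − (3.7)| = 26.90°.
A − B = 84.50 − 26.90 = 57.60°.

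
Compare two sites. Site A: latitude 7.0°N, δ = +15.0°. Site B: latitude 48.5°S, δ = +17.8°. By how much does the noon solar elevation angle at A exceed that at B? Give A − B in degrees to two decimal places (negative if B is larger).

+58.30°

A: 90° − |7.0 − (15.0)| = 82.00°.
B: 90° − |-48.5 − (17.8)| = 23.70°.
A − B = 82.00 − 23.70 = 58.30°.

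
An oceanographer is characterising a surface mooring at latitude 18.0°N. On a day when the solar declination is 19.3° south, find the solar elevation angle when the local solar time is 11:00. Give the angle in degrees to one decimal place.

Hour angle H = 15° × (11 − 12) = -15.00°.
With φ = 18.0°, δ = -19.3°, H = -15.00°: sin φ sin δ = -0.1021, cos φ cos δ cos H = 0.8670, so cos θ_z = 0.7649.
θ_z = arccos(0.7649) = 40.10°, so the elevation is 90° − 40.10° = 49.90°.

49.9°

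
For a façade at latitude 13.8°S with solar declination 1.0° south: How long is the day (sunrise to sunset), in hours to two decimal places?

12.03 hours

cos H_s = −tan(-13.8°) · tan(-1.0°) = -0.0043, so H_s = arccos(-0.0043) = 90.25°.
Day length = 2 H_s / 15° h⁻¹ = 180.50° / 15 = 12.033 h.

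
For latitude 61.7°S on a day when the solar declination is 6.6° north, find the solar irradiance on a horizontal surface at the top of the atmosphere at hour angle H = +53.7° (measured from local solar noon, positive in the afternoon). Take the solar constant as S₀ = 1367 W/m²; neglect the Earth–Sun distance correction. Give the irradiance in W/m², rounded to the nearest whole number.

With φ = -61.7°, δ = 6.6°, H = 53.70°: sin φ sin δ = -0.1012, cos φ cos δ cos H = 0.2788, so cos θ_z = 0.1776.
Top-of-atmosphere irradiance = S₀ cos θ_z = 1367 × 0.1776 = 242.78 W/m².

243 W/m²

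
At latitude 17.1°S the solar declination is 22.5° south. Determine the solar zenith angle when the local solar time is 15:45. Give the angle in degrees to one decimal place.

Hour angle H = 15° × (15.75 − 12) = 56.25°.
With φ = -17.1°, δ = -22.5°, H = 56.25°: sin φ sin δ = 0.1125, cos φ cos δ cos H = 0.4906, so cos θ_z = 0.6031.
θ_z = arccos(0.6031) = 52.91°.

52.9°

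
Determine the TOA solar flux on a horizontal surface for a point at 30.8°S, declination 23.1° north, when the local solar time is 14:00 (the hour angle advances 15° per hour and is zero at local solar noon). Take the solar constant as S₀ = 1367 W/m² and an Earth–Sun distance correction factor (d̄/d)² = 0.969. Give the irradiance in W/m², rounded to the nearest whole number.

Hour angle H = 15° × (14 − 12) = 30.00°.
With φ = -30.8°, δ = 23.1°, H = 30.00°: sin φ sin δ = -0.2009, cos φ cos δ cos H = 0.6842, so cos θ_z = 0.4833.
Top-of-atmosphere irradiance = S₀ (d̄/d)² cos θ_z = 1367 × 0.969 × 0.4833 = 640.19 W/m².

640 W/m²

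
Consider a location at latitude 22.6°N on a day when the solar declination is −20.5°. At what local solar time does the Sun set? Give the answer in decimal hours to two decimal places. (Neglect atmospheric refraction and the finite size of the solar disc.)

17.40 h

cos H_s = −tan(22.6°) · tan(-20.5°) = 0.1556, so H_s = arccos(0.1556) = 81.05°.
Sunset is at 12 + H_s/15 = 12 + 5.403 = 17.403 h local solar time.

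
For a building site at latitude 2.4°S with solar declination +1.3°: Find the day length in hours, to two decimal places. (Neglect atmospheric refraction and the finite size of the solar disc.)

11.99 hours

cos H_s = −tan(-2.4°) · tan(1.3°) = 0.0010, so H_s = arccos(0.0010) = 89.94°.
Day length = 2 H_s / 15° h⁻¹ = 179.88° / 15 = 11.992 h.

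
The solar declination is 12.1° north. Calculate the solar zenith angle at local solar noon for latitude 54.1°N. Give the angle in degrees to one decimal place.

42.0°

At local solar noon the hour angle is zero, so the zenith angle is |φ − δ| = |54.1° − (12.1°)| = 42.0°.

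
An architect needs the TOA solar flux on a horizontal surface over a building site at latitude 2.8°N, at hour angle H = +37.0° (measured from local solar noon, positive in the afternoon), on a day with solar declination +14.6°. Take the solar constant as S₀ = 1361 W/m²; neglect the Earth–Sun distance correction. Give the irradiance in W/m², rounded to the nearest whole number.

With φ = 2.8°, δ = 14.6°, H = 37.00°: sin φ sin δ = 0.0123, cos φ cos δ cos H = 0.7719, so cos θ_z = 0.7842.
Top-of-atmosphere irradiance = S₀ cos θ_z = 1361 × 0.7842 = 1067.30 W/m².

1067 W/m²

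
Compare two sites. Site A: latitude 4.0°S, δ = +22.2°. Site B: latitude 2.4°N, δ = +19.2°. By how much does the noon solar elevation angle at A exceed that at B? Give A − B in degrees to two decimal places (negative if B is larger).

A: 90° − |-4.0 − (22.2)| = 63.80°.
B: 90° − |2.4 − (19.2)| = 73.20°.
A − B = 63.80 − 73.20 = -9.40°.

-9.40°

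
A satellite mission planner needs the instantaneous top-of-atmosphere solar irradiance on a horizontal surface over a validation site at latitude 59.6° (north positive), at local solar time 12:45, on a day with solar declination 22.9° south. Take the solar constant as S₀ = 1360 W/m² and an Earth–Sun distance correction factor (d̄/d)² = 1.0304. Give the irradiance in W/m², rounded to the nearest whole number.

Hour angle H = 15° × (12.75 − 12) = 11.25°.
cos θ_z = sin(59.6°) sin(-22.9°) + cos(59.6°) cos(-22.9°) cos(11.25°) = -0.3356 + 0.4572 = 0.1216.
Top-of-atmosphere irradiance = S₀ (d̄/d)² cos θ_z = 1360 × 1.0304 × 0.1216 = 170.40 W/m².

170 W/m²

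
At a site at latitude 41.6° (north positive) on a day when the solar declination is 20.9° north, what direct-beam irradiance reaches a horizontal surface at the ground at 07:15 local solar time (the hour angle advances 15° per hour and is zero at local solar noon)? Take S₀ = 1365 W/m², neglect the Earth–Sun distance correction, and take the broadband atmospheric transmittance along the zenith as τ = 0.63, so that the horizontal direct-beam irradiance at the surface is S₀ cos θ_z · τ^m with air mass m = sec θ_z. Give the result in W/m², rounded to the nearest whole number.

Hour angle H = 15° × (7.25 − 12) = -71.25°.
cos θ_z = sin φ sin δ + cos φ cos δ cos H = (0.6639)(0.3567) + (0.7478)(0.9342)(0.3214) = 0.4613.
Air mass m = 1/cos θ_z = 1/0.4613 = 2.168; τ^m = 0.63^2.168 = 0.3673.
Surface direct beam = 1365 × 0.4613 × 0.3673 = 231.28 W/m².

231 W/m²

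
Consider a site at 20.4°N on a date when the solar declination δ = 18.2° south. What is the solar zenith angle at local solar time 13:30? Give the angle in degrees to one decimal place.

44.5°

Hour angle H = 15° × (13.5 − 12) = 22.50°.
cos θ_z = sin(20.4°) sin(-18.2°) + cos(20.4°) cos(-18.2°) cos(22.50°) = -0.1089 + 0.8226 = 0.7137.
θ_z = arccos(0.7137) = 44.46°.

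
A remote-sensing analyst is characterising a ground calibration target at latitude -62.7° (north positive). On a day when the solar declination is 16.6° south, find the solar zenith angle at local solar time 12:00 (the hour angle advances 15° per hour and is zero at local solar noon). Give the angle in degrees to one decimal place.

46.1°

Hour angle H = 15° × (12 − 12) = 0.00°.
With φ = -62.7°, δ = -16.6°, H = 0.00°: sin φ sin δ = 0.2539, cos φ cos δ cos H = 0.4395, so cos θ_z = 0.6934.
θ_z = arccos(0.6934) = 46.10°.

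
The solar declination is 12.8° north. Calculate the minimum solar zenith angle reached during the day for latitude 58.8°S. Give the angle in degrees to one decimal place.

At local solar noon the hour angle is zero, so the zenith angle is |φ − δ| = |-58.8° − (12.8°)| = 71.6°.

71.6°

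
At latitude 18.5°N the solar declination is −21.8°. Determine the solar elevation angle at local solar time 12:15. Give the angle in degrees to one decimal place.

49.5°

Hour angle H = 15° × (12.25 − 12) = 3.75°.
cos θ_z = sin(18.5°) sin(-21.8°) + cos(18.5°) cos(-21.8°) cos(3.75°) = -0.1178 + 0.8786 = 0.7608.
θ_z = arccos(0.7608) = 40.47°, so the elevation is 90° − 40.47° = 49.53°.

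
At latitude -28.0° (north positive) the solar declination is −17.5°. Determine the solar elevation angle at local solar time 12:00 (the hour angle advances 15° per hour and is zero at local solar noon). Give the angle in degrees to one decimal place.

Hour angle H = 15° × (12 − 12) = 0.00°.
cos θ_z = sin φ sin δ + cos φ cos δ cos H = (-0.4695)(-0.3007) + (0.8829)(0.9537)(1.0000) = 0.9832.
θ_z = arccos(0.9832) = 10.52°, so the elevation is 90° − 10.52° = 79.48°.

79.5°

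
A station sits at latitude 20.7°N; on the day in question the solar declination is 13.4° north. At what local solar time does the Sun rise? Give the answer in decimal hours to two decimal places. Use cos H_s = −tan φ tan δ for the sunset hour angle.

−tan φ tan δ = −(0.3779)(0.2382) = -0.0900; H_s = arccos(-0.0900) = 95.16°.
Sunrise is at 12 − H_s/15 = 12 − 6.344 = 5.656 h local solar time.

5.66 h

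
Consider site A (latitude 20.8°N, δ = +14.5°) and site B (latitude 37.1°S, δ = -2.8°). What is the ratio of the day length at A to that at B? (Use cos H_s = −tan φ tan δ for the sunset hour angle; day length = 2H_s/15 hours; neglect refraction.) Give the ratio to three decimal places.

1.038

A: H_s = arccos(−tan 20.8° · tan 14.5°) = 95.64°, so 2H_s/15 = 12.7520 h.
B: H_s = arccos(−tan -37.1° · tan -2.8°) = 92.12°, so 2H_s/15 = 12.2827 h.
Ratio A/B = 12.7520 / 12.2827 = 1.0382.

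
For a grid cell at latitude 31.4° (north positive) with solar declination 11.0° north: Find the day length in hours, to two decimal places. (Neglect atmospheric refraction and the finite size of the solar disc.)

The sunset hour angle satisfies cos H_s = −tan φ tan δ = -0.1187, giving H_s = 96.82°.
Day length = 2 H_s / 15° h⁻¹ = 193.64° / 15 = 12.909 h.

12.91 hours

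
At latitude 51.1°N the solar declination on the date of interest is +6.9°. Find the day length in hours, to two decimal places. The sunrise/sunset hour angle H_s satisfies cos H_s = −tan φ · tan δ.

13.15 hours

cos H_s = −tan(51.1°) · tan(6.9°) = -0.1500, so H_s = arccos(-0.1500) = 98.63°.
Day length = 2 H_s / 15° h⁻¹ = 197.26° / 15 = 13.151 h.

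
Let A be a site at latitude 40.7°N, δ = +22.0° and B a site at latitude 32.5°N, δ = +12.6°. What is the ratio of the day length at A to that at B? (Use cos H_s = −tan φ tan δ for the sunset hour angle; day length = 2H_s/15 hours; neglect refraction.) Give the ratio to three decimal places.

A: H_s = arccos(−tan 40.7° · tan 22.0°) = 110.34°, so 2H_s/15 = 14.7120 h.
B: H_s = arccos(−tan 32.5° · tan 12.6°) = 98.19°, so 2H_s/15 = 13.0920 h.
Ratio A/B = 14.7120 / 13.0920 = 1.1237.

1.124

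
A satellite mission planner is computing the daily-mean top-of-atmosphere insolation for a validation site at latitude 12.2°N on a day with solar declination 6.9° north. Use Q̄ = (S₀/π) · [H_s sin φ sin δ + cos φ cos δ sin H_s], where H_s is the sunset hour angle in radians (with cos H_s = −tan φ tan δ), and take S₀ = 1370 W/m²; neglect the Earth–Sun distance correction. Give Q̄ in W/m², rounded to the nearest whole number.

441 W/m²

−tan φ tan δ = −(0.2162)(0.1210) = -0.0262; H_s = arccos(-0.0262) = 91.50°. In radians, H_s = 1.5970.
H_s sin φ sin δ = 1.5970 × 0.2113 × 0.1201 = 0.0405.
cos φ cos δ sin H_s = 0.9774 × 0.9928 × 0.9997 = 0.9701.
Q̄ = (1370/π) × (0.0405 + 0.9701) = 436.08 × 1.0106 = 440.70 W/m².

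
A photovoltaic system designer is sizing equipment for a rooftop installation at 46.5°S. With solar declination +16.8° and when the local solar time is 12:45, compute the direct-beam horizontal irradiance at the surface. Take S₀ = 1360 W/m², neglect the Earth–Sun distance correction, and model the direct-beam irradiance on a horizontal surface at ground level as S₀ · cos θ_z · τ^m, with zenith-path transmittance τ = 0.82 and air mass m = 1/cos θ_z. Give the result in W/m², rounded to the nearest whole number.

377 W/m²

Hour angle H = 15° × (12.75 − 12) = 11.25°.
cos θ_z = sin φ sin δ + cos φ cos δ cos H = (-0.7254)(0.2890) + (0.6884)(0.9573)(0.9808) = 0.4367.
Air mass m = 1/cos θ_z = 1/0.4367 = 2.290; τ^m = 0.82^2.290 = 0.6348.
Surface direct beam = 1360 × 0.4367 × 0.6348 = 377.02 W/m².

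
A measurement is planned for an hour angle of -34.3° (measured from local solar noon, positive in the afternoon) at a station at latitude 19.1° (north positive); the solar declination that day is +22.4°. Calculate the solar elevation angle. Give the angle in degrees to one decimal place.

57.8°

cos θ_z = sin φ sin δ + cos φ cos δ cos H = (0.3272)(0.3811) + (0.9449)(0.9245)(0.8261) = 0.8463.
θ_z = arccos(0.8463) = 32.19°, so the elevation is 90° − 32.19° = 57.81°.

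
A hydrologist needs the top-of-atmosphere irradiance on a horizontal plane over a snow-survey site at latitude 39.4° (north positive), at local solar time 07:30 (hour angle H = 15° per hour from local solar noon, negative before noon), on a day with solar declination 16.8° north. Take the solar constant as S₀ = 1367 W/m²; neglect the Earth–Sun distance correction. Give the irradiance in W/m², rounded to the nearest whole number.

638 W/m²

Hour angle H = 15° × (7.5 − 12) = -67.50°.
With φ = 39.4°, δ = 16.8°, H = -67.50°: sin φ sin δ = 0.1835, cos φ cos δ cos H = 0.2831, so cos θ_z = 0.4666.
Top-of-atmosphere irradiance = S₀ cos θ_z = 1367 × 0.4666 = 637.84 W/m².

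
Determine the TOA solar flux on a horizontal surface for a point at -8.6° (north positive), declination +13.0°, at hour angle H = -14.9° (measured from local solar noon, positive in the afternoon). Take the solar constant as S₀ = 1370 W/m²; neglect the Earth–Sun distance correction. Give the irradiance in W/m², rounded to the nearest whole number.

1229 W/m²

With φ = -8.6°, δ = 13.0°, H = -14.90°: sin φ sin δ = -0.0336, cos φ cos δ cos H = 0.9310, so cos θ_z = 0.8974.
Top-of-atmosphere irradiance = S₀ cos θ_z = 1370 × 0.8974 = 1229.44 W/m².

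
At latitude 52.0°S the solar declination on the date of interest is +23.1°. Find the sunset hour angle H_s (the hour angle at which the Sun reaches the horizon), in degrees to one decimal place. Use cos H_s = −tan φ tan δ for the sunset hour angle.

The sunset hour angle satisfies cos H_s = −tan φ tan δ = 0.5459, giving H_s = 56.91°.

56.9°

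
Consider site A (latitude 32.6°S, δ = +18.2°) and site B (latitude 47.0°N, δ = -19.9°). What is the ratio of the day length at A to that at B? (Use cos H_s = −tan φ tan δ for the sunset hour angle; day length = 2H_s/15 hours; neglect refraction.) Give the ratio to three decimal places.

1.159

A: H_s = arccos(−tan -32.6° · tan 18.2°) = 77.86°, so 2H_s/15 = 10.3813 h.
B: H_s = arccos(−tan 47.0° · tan -19.9°) = 67.16°, so 2H_s/15 = 8.9547 h.
Ratio A/B = 10.3813 / 8.9547 = 1.1593.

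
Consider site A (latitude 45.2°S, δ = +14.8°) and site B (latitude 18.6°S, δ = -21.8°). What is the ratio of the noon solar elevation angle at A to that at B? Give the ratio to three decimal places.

A: 90° − |-45.2 − (14.8)| = 30.00°.
B: 90° − |-18.6 − (-21.8)| = 86.80°.
Ratio A/B = 30.0000 / 86.8000 = 0.3456.

0.346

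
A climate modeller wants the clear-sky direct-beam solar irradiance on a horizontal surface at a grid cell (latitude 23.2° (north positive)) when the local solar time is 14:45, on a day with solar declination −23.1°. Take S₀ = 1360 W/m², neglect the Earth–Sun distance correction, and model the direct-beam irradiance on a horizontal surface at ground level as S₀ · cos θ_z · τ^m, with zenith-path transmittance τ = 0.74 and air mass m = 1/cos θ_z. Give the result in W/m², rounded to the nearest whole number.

350 W/m²

Hour angle H = 15° × (14.75 − 12) = 41.25°.
cos θ_z = sin(23.2°) sin(-23.1°) + cos(23.2°) cos(-23.1°) cos(41.25°) = -0.1546 + 0.6356 = 0.4810.
Air mass m = 1/cos θ_z = 1/0.4810 = 2.079; τ^m = 0.74^2.079 = 0.5347.
Surface direct beam = 1360 × 0.4810 × 0.5347 = 349.78 W/m².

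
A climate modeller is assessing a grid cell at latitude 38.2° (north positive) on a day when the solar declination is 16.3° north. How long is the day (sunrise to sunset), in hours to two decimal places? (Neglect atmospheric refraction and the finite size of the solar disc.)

13.77 hours

cos H_s = −tan(38.2°) · tan(16.3°) = -0.2301, so H_s = arccos(-0.2301) = 103.30°.
Day length = 2 H_s / 15° h⁻¹ = 206.60° / 15 = 13.773 h.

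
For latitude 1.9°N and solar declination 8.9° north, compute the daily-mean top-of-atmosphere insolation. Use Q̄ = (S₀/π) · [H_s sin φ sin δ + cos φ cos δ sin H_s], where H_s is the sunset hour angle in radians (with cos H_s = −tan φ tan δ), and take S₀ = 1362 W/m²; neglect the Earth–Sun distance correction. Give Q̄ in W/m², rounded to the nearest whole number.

432 W/m²

The sunset hour angle satisfies cos H_s = −tan φ tan δ = -0.0052, giving H_s = 90.30°. In radians, H_s = 1.5760.
H_s sin φ sin δ = 1.5760 × 0.0332 × 0.1547 = 0.0081.
cos φ cos δ sin H_s = 0.9995 × 0.9880 × 1.0000 = 0.9875.
Q̄ = (1362/π) × (0.0081 + 0.9875) = 433.54 × 0.9956 = 431.63 W/m².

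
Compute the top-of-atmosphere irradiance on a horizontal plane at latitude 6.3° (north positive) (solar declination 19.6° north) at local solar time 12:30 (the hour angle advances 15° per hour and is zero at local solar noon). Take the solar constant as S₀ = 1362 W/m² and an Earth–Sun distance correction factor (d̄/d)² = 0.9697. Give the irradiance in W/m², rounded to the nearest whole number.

Hour angle H = 15° × (12.5 − 12) = 7.50°.
With φ = 6.3°, δ = 19.6°, H = 7.50°: sin φ sin δ = 0.0368, cos φ cos δ cos H = 0.9284, so cos θ_z = 0.9652.
Top-of-atmosphere irradiance = S₀ (d̄/d)² cos θ_z = 1362 × 0.9697 × 0.9652 = 1274.77 W/m².

1275 W/m²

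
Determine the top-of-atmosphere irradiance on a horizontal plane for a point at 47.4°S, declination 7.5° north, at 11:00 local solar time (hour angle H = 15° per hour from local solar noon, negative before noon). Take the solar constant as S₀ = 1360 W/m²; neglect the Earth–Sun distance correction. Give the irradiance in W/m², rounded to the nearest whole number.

Hour angle H = 15° × (11 − 12) = -15.00°.
cos θ_z = sin φ sin δ + cos φ cos δ cos H = (-0.7361)(0.1305) + (0.6769)(0.9914)(0.9659) = 0.5521.
Top-of-atmosphere irradiance = S₀ cos θ_z = 1360 × 0.5521 = 750.86 W/m².

751 W/m²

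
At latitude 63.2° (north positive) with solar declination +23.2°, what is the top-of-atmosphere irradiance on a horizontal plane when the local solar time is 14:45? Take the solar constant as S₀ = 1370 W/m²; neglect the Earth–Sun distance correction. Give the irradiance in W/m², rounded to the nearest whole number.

Hour angle H = 15° × (14.75 − 12) = 41.25°.
cos θ_z = sin(63.2°) sin(23.2°) + cos(63.2°) cos(23.2°) cos(41.25°) = 0.3516 + 0.3116 = 0.6632.
Top-of-atmosphere irradiance = S₀ cos θ_z = 1370 × 0.6632 = 908.58 W/m².

909 W/m²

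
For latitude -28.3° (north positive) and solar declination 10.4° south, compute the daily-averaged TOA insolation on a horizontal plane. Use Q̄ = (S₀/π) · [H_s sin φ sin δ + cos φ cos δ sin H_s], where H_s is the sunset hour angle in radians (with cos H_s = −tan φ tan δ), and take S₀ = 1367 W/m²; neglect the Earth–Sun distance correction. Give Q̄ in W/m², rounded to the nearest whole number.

437 W/m²

The sunset hour angle satisfies cos H_s = −tan φ tan δ = -0.0988, giving H_s = 95.67°. In radians, H_s = 1.6698.
H_s sin φ sin δ = 1.6698 × -0.4741 × -0.1805 = 0.1429.
cos φ cos δ sin H_s = 0.8805 × 0.9836 × 0.9951 = 0.8618.
Q̄ = (1367/π) × (0.1429 + 0.8618) = 435.13 × 1.0047 = 437.18 W/m².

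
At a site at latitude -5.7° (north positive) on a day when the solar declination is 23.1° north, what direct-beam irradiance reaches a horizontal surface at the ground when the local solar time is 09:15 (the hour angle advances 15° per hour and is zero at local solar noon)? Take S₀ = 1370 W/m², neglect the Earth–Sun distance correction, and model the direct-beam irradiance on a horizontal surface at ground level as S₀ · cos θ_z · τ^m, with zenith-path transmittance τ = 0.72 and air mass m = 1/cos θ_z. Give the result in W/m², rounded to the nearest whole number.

536 W/m²

Hour angle H = 15° × (9.25 − 12) = -41.25°.
cos θ_z = sin(-5.7°) sin(23.1°) + cos(-5.7°) cos(23.1°) cos(-41.25°) = -0.0390 + 0.6881 = 0.6491.
Air mass m = 1/cos θ_z = 1/0.6491 = 1.541; τ^m = 0.72^1.541 = 0.6028.
Surface direct beam = 1370 × 0.6491 × 0.6028 = 536.05 W/m².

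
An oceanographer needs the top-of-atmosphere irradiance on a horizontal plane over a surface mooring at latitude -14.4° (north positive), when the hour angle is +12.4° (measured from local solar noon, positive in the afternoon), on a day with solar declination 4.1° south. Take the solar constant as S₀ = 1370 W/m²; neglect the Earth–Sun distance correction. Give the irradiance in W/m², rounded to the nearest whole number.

cos θ_z = sin φ sin δ + cos φ cos δ cos H = (-0.2487)(-0.0715) + (0.9686)(0.9974)(0.9767) = 0.9614.
Top-of-atmosphere irradiance = S₀ cos θ_z = 1370 × 0.9614 = 1317.12 W/m².

1317 W/m²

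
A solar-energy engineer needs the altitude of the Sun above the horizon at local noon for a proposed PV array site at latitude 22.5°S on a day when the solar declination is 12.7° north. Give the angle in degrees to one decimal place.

54.8°

At local solar noon the hour angle is zero, so the elevation is 90° − |φ − δ| = 90° − |-22.5° − (12.7°)| = 90° − 35.2° = 54.8°.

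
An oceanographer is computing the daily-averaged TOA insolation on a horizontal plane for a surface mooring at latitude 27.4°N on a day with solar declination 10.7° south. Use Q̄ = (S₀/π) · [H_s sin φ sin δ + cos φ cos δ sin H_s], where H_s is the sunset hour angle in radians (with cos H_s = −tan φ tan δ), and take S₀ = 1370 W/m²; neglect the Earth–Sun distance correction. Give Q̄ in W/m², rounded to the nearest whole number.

324 W/m²

−tan φ tan δ = −(0.5184)(-0.1890) = 0.0980; H_s = arccos(0.0980) = 84.38°. In radians, H_s = 1.4727.
H_s sin φ sin δ = 1.4727 × 0.4602 × -0.1857 = -0.1259.
cos φ cos δ sin H_s = 0.8878 × 0.9826 × 0.9952 = 0.8682.
Q̄ = (1370/π) × (-0.1259 + 0.8682) = 436.08 × 0.7423 = 323.70 W/m².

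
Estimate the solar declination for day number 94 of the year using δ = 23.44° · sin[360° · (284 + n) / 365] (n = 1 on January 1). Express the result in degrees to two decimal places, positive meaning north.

+5.20°

360 × (284 + 94) / 365 = 372.822°; sin(372.822°) = 0.2219.
δ = 23.44 × 0.2219 = 5.201° ≈ +5.20°.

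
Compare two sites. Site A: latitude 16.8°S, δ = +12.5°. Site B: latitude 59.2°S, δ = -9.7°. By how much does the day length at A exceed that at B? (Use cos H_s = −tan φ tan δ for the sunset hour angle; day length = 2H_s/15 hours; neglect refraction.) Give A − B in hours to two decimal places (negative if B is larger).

A: H_s = arccos(−tan -16.8° · tan 12.5°) = 86.16°, so 2H_s/15 = 11.4880 h.
B: H_s = arccos(−tan -59.2° · tan -9.7°) = 106.66°, so 2H_s/15 = 14.2213 h.
A − B = 11.4880 − 14.2213 = -2.7333 h.

-2.73 h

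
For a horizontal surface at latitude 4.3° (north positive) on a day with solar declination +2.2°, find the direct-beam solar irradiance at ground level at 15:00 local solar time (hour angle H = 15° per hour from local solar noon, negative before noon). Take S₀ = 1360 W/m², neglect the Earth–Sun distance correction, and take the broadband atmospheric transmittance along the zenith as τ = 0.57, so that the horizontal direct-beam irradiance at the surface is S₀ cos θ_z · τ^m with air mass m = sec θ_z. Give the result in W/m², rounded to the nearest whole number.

Hour angle H = 15° × (15 − 12) = 45.00°.
cos θ_z = sin(4.3°) sin(2.2°) + cos(4.3°) cos(2.2°) cos(45.00°) = 0.0029 + 0.7046 = 0.7075.
Air mass m = 1/cos θ_z = 1/0.7075 = 1.413; τ^m = 0.57^1.413 = 0.4519.
Surface direct beam = 1360 × 0.7075 × 0.4519 = 434.82 W/m².

435 W/m²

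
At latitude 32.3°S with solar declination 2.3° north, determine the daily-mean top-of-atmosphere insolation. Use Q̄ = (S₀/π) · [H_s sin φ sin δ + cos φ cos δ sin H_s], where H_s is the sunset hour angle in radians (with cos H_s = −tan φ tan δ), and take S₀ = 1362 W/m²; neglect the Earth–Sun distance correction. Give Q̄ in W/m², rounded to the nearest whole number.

cos H_s = −tan(-32.3°) · tan(2.3°) = 0.0254, so H_s = arccos(0.0254) = 88.54°. In radians, H_s = 1.5453.
H_s sin φ sin δ = 1.5453 × -0.5344 × 0.0401 = -0.0331.
cos φ cos δ sin H_s = 0.8453 × 0.9992 × 0.9997 = 0.8444.
Q̄ = (1362/π) × (-0.0331 + 0.8444) = 433.54 × 0.8113 = 351.73 W/m².

352 W/m²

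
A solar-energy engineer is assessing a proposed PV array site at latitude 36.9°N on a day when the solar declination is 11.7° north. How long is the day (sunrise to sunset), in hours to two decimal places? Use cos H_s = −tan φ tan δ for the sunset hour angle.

The sunset hour angle satisfies cos H_s = −tan φ tan δ = -0.1555, giving H_s = 98.95°.
Day length = 2 H_s / 15° h⁻¹ = 197.90° / 15 = 13.193 h.

13.19 hours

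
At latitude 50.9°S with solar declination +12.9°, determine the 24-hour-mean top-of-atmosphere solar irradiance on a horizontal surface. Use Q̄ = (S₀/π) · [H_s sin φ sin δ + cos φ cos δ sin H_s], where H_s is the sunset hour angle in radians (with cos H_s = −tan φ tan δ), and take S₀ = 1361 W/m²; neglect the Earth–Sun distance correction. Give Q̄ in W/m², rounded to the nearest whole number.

The sunset hour angle satisfies cos H_s = −tan φ tan δ = 0.2818, giving H_s = 73.63°. In radians, H_s = 1.2851.
H_s sin φ sin δ = 1.2851 × -0.7760 × 0.2233 = -0.2227.
cos φ cos δ sin H_s = 0.6307 × 0.9748 × 0.9595 = 0.5899.
Q̄ = (1361/π) × (-0.2227 + 0.5899) = 433.22 × 0.3672 = 159.08 W/m².

159 W/m²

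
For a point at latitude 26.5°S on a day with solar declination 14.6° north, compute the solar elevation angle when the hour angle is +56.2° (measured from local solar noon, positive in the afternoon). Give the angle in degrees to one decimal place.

21.7°

cos θ_z = sin(-26.5°) sin(14.6°) + cos(-26.5°) cos(14.6°) cos(56.20°) = -0.1125 + 0.4818 = 0.3693.
θ_z = arccos(0.3693) = 68.33°, so the elevation is 90° − 68.33° = 21.67°.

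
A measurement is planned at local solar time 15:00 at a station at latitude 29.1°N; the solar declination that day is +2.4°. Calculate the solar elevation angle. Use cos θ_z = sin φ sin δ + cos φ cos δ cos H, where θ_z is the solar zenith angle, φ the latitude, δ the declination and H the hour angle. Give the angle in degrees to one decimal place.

Hour angle H = 15° × (15 − 12) = 45.00°.
cos θ_z = sin φ sin δ + cos φ cos δ cos H = (0.4863)(0.0419) + (0.8738)(0.9991)(0.7071) = 0.6377.
θ_z = arccos(0.6377) = 50.38°, so the elevation is 90° − 50.38° = 39.62°.

39.6°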